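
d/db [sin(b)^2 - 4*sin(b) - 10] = 2*(sin(b) - 2)*cos(b)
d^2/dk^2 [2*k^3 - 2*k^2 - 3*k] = 12*k - 4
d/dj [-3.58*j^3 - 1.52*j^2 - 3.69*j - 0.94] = -10.74*j^2 - 3.04*j - 3.69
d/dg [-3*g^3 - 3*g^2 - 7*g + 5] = -9*g^2 - 6*g - 7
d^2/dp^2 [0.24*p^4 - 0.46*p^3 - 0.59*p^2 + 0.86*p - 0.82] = 2.88*p^2 - 2.76*p - 1.18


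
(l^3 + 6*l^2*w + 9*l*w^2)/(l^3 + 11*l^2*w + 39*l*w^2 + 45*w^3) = l/(l + 5*w)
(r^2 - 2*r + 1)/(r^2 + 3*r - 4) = (r - 1)/(r + 4)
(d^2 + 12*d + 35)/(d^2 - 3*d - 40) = (d + 7)/(d - 8)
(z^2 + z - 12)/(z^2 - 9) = (z + 4)/(z + 3)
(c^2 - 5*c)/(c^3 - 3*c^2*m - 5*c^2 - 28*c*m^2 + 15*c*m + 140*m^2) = c/(c^2 - 3*c*m - 28*m^2)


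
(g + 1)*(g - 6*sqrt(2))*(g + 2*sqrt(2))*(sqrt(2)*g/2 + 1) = sqrt(2)*g^4/2 - 3*g^3 + sqrt(2)*g^3/2 - 16*sqrt(2)*g^2 - 3*g^2 - 24*g - 16*sqrt(2)*g - 24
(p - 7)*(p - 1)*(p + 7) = p^3 - p^2 - 49*p + 49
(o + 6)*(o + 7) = o^2 + 13*o + 42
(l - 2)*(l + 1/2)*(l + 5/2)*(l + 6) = l^4 + 7*l^3 + 5*l^2/4 - 31*l - 15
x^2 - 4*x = x*(x - 4)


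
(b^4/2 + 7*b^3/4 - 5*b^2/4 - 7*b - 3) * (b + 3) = b^5/2 + 13*b^4/4 + 4*b^3 - 43*b^2/4 - 24*b - 9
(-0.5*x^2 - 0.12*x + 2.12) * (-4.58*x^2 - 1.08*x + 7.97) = 2.29*x^4 + 1.0896*x^3 - 13.565*x^2 - 3.246*x + 16.8964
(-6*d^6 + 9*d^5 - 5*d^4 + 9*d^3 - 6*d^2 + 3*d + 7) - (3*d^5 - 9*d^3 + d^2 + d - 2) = -6*d^6 + 6*d^5 - 5*d^4 + 18*d^3 - 7*d^2 + 2*d + 9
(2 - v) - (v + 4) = -2*v - 2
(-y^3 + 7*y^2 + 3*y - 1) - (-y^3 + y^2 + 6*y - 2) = 6*y^2 - 3*y + 1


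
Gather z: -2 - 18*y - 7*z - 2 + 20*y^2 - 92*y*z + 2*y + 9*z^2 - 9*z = 20*y^2 - 16*y + 9*z^2 + z*(-92*y - 16) - 4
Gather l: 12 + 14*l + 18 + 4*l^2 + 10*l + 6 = 4*l^2 + 24*l + 36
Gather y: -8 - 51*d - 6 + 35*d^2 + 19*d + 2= 35*d^2 - 32*d - 12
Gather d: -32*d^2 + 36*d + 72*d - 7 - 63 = -32*d^2 + 108*d - 70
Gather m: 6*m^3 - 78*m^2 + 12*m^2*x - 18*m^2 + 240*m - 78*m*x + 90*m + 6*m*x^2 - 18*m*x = 6*m^3 + m^2*(12*x - 96) + m*(6*x^2 - 96*x + 330)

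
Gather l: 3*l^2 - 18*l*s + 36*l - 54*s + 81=3*l^2 + l*(36 - 18*s) - 54*s + 81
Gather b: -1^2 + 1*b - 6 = b - 7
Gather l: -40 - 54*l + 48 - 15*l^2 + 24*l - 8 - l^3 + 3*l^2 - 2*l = -l^3 - 12*l^2 - 32*l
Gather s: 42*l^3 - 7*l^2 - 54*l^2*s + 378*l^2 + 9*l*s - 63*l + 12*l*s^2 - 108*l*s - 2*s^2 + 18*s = 42*l^3 + 371*l^2 - 63*l + s^2*(12*l - 2) + s*(-54*l^2 - 99*l + 18)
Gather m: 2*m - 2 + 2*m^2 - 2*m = 2*m^2 - 2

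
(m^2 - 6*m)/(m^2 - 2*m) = (m - 6)/(m - 2)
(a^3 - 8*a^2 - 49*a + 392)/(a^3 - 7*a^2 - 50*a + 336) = (a - 7)/(a - 6)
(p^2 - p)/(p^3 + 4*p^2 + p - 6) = p/(p^2 + 5*p + 6)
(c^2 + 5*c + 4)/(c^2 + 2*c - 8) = (c + 1)/(c - 2)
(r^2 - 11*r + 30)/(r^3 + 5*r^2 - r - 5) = (r^2 - 11*r + 30)/(r^3 + 5*r^2 - r - 5)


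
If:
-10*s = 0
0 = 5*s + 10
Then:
No Solution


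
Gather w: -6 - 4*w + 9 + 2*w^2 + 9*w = 2*w^2 + 5*w + 3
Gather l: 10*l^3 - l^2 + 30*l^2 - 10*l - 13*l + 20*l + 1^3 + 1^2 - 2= 10*l^3 + 29*l^2 - 3*l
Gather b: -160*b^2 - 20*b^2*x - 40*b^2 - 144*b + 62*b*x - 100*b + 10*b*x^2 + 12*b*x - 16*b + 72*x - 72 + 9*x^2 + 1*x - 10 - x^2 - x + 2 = b^2*(-20*x - 200) + b*(10*x^2 + 74*x - 260) + 8*x^2 + 72*x - 80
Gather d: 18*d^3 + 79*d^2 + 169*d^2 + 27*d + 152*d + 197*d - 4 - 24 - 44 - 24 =18*d^3 + 248*d^2 + 376*d - 96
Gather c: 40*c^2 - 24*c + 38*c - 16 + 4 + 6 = 40*c^2 + 14*c - 6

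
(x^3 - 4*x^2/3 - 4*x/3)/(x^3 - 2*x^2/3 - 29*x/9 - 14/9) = 3*x*(x - 2)/(3*x^2 - 4*x - 7)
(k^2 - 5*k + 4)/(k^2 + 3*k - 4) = (k - 4)/(k + 4)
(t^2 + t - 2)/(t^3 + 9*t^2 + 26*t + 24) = (t - 1)/(t^2 + 7*t + 12)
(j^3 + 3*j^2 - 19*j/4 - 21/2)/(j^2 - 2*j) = j + 5 + 21/(4*j)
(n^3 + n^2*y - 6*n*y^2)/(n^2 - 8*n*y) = (n^2 + n*y - 6*y^2)/(n - 8*y)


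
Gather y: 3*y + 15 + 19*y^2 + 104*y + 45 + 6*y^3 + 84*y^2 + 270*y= 6*y^3 + 103*y^2 + 377*y + 60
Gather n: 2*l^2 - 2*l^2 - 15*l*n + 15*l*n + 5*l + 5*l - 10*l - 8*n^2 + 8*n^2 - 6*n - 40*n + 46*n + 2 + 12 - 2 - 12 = 0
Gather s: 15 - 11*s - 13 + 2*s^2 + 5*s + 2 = 2*s^2 - 6*s + 4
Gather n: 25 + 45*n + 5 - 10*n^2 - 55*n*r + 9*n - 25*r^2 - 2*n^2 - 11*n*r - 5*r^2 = -12*n^2 + n*(54 - 66*r) - 30*r^2 + 30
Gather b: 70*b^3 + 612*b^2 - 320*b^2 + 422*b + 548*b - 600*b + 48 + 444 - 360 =70*b^3 + 292*b^2 + 370*b + 132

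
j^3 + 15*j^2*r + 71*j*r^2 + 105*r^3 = (j + 3*r)*(j + 5*r)*(j + 7*r)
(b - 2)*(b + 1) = b^2 - b - 2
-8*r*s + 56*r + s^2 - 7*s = (-8*r + s)*(s - 7)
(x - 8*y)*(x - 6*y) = x^2 - 14*x*y + 48*y^2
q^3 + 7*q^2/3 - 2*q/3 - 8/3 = (q - 1)*(q + 4/3)*(q + 2)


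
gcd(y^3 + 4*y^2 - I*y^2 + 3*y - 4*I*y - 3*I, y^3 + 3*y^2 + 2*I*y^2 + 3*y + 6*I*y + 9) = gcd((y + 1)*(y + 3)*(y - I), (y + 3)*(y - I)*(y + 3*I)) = y^2 + y*(3 - I) - 3*I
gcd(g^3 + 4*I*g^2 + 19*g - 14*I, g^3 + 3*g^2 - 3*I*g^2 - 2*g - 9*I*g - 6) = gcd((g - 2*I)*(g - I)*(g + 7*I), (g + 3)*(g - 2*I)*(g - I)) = g^2 - 3*I*g - 2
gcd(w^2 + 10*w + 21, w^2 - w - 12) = w + 3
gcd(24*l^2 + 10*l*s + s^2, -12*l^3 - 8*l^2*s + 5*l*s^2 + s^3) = 6*l + s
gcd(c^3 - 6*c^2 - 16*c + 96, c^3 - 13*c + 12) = c + 4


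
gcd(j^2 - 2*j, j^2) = j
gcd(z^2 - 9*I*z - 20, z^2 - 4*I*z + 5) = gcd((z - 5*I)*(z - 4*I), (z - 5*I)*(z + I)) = z - 5*I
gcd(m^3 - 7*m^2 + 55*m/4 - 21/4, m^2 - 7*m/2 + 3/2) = m^2 - 7*m/2 + 3/2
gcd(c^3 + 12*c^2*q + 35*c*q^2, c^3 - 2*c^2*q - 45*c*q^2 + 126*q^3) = c + 7*q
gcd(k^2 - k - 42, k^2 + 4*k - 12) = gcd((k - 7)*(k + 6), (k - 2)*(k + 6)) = k + 6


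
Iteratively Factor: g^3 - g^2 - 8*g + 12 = (g + 3)*(g^2 - 4*g + 4) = (g - 2)*(g + 3)*(g - 2)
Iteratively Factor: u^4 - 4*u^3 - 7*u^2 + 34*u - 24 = (u - 4)*(u^3 - 7*u + 6) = (u - 4)*(u - 1)*(u^2 + u - 6) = (u - 4)*(u - 1)*(u + 3)*(u - 2)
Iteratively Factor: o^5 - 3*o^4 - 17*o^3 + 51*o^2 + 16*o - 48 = (o - 1)*(o^4 - 2*o^3 - 19*o^2 + 32*o + 48) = (o - 1)*(o + 1)*(o^3 - 3*o^2 - 16*o + 48) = (o - 4)*(o - 1)*(o + 1)*(o^2 + o - 12) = (o - 4)*(o - 3)*(o - 1)*(o + 1)*(o + 4)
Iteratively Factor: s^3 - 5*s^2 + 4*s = (s)*(s^2 - 5*s + 4) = s*(s - 4)*(s - 1)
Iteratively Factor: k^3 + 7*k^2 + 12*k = (k)*(k^2 + 7*k + 12) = k*(k + 4)*(k + 3)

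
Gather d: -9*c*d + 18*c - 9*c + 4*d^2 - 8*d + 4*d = 9*c + 4*d^2 + d*(-9*c - 4)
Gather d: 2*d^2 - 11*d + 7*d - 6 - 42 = 2*d^2 - 4*d - 48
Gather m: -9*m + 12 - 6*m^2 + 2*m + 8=-6*m^2 - 7*m + 20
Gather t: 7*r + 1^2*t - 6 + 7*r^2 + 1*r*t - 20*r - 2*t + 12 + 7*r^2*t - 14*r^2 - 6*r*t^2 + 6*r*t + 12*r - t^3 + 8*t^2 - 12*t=-7*r^2 - r - t^3 + t^2*(8 - 6*r) + t*(7*r^2 + 7*r - 13) + 6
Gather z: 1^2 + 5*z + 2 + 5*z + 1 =10*z + 4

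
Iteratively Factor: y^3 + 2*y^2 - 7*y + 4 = (y - 1)*(y^2 + 3*y - 4) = (y - 1)*(y + 4)*(y - 1)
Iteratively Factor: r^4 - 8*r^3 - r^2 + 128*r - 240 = (r - 3)*(r^3 - 5*r^2 - 16*r + 80) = (r - 4)*(r - 3)*(r^2 - r - 20) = (r - 4)*(r - 3)*(r + 4)*(r - 5)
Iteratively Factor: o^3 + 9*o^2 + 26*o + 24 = (o + 3)*(o^2 + 6*o + 8) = (o + 3)*(o + 4)*(o + 2)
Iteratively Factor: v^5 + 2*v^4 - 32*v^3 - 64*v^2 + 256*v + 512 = (v + 4)*(v^4 - 2*v^3 - 24*v^2 + 32*v + 128) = (v - 4)*(v + 4)*(v^3 + 2*v^2 - 16*v - 32) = (v - 4)*(v + 4)^2*(v^2 - 2*v - 8) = (v - 4)*(v + 2)*(v + 4)^2*(v - 4)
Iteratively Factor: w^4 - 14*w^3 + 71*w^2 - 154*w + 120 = (w - 5)*(w^3 - 9*w^2 + 26*w - 24) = (w - 5)*(w - 2)*(w^2 - 7*w + 12) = (w - 5)*(w - 3)*(w - 2)*(w - 4)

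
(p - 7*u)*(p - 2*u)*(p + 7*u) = p^3 - 2*p^2*u - 49*p*u^2 + 98*u^3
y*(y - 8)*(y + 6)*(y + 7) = y^4 + 5*y^3 - 62*y^2 - 336*y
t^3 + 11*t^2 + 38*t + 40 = (t + 2)*(t + 4)*(t + 5)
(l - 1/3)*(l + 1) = l^2 + 2*l/3 - 1/3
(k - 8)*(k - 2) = k^2 - 10*k + 16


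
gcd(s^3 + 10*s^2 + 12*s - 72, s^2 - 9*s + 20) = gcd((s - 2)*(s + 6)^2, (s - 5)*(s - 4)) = 1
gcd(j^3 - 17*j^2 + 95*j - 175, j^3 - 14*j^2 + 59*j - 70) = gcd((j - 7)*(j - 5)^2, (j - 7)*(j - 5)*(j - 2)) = j^2 - 12*j + 35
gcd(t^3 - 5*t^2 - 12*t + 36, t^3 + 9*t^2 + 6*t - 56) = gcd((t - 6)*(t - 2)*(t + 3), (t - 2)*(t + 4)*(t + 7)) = t - 2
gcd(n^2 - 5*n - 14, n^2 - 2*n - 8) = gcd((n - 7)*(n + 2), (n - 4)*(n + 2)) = n + 2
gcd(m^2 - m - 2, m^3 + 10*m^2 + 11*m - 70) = m - 2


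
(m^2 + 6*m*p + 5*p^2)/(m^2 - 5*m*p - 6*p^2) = (-m - 5*p)/(-m + 6*p)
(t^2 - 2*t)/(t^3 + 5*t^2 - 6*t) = (t - 2)/(t^2 + 5*t - 6)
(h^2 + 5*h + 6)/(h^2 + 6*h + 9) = (h + 2)/(h + 3)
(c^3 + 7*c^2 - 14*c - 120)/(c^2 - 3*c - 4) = (c^2 + 11*c + 30)/(c + 1)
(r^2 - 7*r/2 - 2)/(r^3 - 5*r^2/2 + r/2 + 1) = (r - 4)/(r^2 - 3*r + 2)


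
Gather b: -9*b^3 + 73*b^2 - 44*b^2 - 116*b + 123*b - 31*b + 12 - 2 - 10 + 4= -9*b^3 + 29*b^2 - 24*b + 4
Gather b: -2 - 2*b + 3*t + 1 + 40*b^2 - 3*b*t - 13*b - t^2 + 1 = 40*b^2 + b*(-3*t - 15) - t^2 + 3*t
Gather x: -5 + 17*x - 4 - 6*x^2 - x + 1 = -6*x^2 + 16*x - 8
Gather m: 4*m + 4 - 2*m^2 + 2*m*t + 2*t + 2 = -2*m^2 + m*(2*t + 4) + 2*t + 6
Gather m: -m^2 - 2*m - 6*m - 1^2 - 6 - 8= -m^2 - 8*m - 15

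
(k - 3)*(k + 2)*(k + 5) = k^3 + 4*k^2 - 11*k - 30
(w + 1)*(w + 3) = w^2 + 4*w + 3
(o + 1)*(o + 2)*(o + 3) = o^3 + 6*o^2 + 11*o + 6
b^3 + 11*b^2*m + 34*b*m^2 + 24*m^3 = (b + m)*(b + 4*m)*(b + 6*m)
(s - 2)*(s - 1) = s^2 - 3*s + 2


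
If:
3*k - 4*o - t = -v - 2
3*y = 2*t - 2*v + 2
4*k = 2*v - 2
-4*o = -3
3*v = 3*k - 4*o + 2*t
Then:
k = 6/7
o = 3/4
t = 30/7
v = 19/7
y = 12/7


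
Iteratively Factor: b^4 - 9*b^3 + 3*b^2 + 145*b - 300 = (b - 5)*(b^3 - 4*b^2 - 17*b + 60) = (b - 5)*(b - 3)*(b^2 - b - 20) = (b - 5)^2*(b - 3)*(b + 4)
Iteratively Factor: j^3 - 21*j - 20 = (j + 4)*(j^2 - 4*j - 5) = (j - 5)*(j + 4)*(j + 1)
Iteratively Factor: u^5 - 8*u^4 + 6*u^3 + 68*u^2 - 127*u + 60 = (u - 5)*(u^4 - 3*u^3 - 9*u^2 + 23*u - 12) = (u - 5)*(u - 4)*(u^3 + u^2 - 5*u + 3) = (u - 5)*(u - 4)*(u - 1)*(u^2 + 2*u - 3) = (u - 5)*(u - 4)*(u - 1)*(u + 3)*(u - 1)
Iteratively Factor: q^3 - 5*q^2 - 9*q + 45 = (q + 3)*(q^2 - 8*q + 15) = (q - 5)*(q + 3)*(q - 3)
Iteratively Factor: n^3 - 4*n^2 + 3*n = (n - 3)*(n^2 - n) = (n - 3)*(n - 1)*(n)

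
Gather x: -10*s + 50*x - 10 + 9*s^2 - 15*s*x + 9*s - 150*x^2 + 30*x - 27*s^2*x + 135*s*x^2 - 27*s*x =9*s^2 - s + x^2*(135*s - 150) + x*(-27*s^2 - 42*s + 80) - 10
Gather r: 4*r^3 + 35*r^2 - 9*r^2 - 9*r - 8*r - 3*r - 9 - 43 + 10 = 4*r^3 + 26*r^2 - 20*r - 42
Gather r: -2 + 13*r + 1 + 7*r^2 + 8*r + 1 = 7*r^2 + 21*r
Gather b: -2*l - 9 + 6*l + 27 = 4*l + 18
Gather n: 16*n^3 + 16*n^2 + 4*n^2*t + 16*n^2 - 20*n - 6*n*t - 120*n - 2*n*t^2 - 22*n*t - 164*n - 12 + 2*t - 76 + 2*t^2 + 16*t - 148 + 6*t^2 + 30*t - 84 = 16*n^3 + n^2*(4*t + 32) + n*(-2*t^2 - 28*t - 304) + 8*t^2 + 48*t - 320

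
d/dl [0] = 0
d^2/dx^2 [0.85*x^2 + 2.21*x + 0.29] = 1.70000000000000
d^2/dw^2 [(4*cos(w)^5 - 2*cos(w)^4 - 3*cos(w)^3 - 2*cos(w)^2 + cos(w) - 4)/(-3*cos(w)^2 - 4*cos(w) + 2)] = (-2260*(1 - cos(w)^2)^2 + 1080*sin(w)^6 + 324*cos(w)^9 + 1032*cos(w)^8 - 107*cos(w)^7 - 1152*cos(w)^6 + 453*cos(w)^5 - 678*cos(w)^3 - 1224*cos(w)^2 + 296*cos(w) + 1356)/(3*cos(w)^2 + 4*cos(w) - 2)^3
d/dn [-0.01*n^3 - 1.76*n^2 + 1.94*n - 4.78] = -0.03*n^2 - 3.52*n + 1.94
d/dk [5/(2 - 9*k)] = 45/(9*k - 2)^2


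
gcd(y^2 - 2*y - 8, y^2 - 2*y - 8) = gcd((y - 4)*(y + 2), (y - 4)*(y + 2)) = y^2 - 2*y - 8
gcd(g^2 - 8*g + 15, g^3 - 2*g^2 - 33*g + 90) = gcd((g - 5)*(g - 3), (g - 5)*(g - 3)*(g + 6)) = g^2 - 8*g + 15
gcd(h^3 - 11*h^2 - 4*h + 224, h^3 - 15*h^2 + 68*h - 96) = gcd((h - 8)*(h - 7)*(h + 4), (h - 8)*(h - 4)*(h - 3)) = h - 8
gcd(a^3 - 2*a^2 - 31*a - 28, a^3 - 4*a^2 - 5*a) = a + 1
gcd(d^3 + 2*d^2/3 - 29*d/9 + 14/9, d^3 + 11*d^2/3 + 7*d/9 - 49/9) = d^2 + 4*d/3 - 7/3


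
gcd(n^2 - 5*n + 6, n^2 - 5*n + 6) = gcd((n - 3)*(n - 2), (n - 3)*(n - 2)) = n^2 - 5*n + 6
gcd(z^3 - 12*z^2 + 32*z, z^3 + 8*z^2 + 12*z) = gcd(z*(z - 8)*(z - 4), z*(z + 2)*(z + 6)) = z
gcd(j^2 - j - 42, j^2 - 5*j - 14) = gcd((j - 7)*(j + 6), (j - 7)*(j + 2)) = j - 7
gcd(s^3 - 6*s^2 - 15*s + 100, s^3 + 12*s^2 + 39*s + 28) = s + 4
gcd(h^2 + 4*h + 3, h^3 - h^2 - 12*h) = h + 3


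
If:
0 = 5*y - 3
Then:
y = 3/5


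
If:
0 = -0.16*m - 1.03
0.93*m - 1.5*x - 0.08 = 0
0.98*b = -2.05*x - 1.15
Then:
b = 7.29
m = -6.44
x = -4.04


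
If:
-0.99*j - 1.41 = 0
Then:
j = -1.42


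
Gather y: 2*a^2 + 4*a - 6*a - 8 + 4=2*a^2 - 2*a - 4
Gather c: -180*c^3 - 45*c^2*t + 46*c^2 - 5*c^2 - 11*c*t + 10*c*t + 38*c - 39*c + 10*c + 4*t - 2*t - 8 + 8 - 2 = -180*c^3 + c^2*(41 - 45*t) + c*(9 - t) + 2*t - 2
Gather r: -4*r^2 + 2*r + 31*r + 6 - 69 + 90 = -4*r^2 + 33*r + 27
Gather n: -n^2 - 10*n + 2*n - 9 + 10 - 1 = -n^2 - 8*n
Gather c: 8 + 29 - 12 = 25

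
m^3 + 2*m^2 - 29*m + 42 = (m - 3)*(m - 2)*(m + 7)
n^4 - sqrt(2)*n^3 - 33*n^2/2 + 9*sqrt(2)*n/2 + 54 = (n - 3*sqrt(2))*(n - 3*sqrt(2)/2)*(n + 3*sqrt(2)/2)*(n + 2*sqrt(2))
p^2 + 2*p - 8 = (p - 2)*(p + 4)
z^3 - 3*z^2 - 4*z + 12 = (z - 3)*(z - 2)*(z + 2)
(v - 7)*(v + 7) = v^2 - 49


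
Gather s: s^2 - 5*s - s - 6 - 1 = s^2 - 6*s - 7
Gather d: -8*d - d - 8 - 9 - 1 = -9*d - 18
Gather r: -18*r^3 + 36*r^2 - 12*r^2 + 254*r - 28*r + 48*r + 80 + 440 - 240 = -18*r^3 + 24*r^2 + 274*r + 280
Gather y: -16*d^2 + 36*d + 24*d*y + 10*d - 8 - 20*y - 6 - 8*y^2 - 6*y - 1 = -16*d^2 + 46*d - 8*y^2 + y*(24*d - 26) - 15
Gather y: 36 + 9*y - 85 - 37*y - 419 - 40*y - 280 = -68*y - 748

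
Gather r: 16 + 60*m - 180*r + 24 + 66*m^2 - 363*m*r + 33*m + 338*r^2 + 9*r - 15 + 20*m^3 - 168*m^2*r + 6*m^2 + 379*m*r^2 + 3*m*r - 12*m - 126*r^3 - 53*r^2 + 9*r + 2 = 20*m^3 + 72*m^2 + 81*m - 126*r^3 + r^2*(379*m + 285) + r*(-168*m^2 - 360*m - 162) + 27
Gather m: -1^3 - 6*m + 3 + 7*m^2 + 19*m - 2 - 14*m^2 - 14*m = -7*m^2 - m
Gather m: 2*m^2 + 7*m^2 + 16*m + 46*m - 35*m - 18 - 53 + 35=9*m^2 + 27*m - 36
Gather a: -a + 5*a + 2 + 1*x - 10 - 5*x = 4*a - 4*x - 8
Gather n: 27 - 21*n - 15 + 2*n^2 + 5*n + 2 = 2*n^2 - 16*n + 14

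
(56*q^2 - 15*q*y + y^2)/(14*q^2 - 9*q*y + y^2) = (-8*q + y)/(-2*q + y)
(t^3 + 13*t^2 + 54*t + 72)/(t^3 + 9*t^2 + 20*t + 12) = (t^2 + 7*t + 12)/(t^2 + 3*t + 2)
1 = 1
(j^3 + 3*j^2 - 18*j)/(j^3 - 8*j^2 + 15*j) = (j + 6)/(j - 5)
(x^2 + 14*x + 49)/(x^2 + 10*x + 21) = (x + 7)/(x + 3)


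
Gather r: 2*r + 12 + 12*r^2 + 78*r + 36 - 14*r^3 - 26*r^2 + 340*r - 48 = -14*r^3 - 14*r^2 + 420*r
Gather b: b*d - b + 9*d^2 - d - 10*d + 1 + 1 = b*(d - 1) + 9*d^2 - 11*d + 2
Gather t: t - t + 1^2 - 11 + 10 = 0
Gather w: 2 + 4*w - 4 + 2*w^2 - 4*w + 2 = 2*w^2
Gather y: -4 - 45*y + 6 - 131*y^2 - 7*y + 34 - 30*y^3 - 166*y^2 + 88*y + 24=-30*y^3 - 297*y^2 + 36*y + 60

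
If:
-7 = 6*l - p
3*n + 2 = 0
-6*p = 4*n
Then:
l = -59/54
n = -2/3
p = 4/9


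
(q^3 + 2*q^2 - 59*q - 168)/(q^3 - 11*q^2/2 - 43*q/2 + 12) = 2*(q + 7)/(2*q - 1)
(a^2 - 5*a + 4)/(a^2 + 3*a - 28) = (a - 1)/(a + 7)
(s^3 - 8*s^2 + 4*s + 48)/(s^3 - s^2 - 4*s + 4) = (s^2 - 10*s + 24)/(s^2 - 3*s + 2)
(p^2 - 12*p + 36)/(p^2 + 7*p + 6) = (p^2 - 12*p + 36)/(p^2 + 7*p + 6)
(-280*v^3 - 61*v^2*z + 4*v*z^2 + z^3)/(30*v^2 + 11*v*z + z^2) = (-56*v^2 - v*z + z^2)/(6*v + z)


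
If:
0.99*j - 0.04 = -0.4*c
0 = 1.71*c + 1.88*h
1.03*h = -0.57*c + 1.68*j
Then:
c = 0.22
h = -0.20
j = -0.05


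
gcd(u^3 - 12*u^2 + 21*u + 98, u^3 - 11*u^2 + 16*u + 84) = u^2 - 5*u - 14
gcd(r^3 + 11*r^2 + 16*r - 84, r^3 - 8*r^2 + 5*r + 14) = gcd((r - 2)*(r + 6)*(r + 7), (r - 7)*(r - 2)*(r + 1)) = r - 2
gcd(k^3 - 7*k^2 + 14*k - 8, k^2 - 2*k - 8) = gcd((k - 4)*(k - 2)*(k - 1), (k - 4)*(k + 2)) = k - 4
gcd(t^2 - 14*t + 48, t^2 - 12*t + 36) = t - 6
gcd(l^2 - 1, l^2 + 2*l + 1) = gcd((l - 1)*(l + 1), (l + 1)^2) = l + 1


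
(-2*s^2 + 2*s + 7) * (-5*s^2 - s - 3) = 10*s^4 - 8*s^3 - 31*s^2 - 13*s - 21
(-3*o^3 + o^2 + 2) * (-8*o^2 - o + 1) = 24*o^5 - 5*o^4 - 4*o^3 - 15*o^2 - 2*o + 2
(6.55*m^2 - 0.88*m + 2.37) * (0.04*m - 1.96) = 0.262*m^3 - 12.8732*m^2 + 1.8196*m - 4.6452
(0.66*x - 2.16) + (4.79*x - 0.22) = 5.45*x - 2.38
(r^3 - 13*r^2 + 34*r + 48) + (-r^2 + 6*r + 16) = r^3 - 14*r^2 + 40*r + 64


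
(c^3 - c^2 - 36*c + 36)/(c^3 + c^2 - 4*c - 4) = (c^3 - c^2 - 36*c + 36)/(c^3 + c^2 - 4*c - 4)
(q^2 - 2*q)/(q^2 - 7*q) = (q - 2)/(q - 7)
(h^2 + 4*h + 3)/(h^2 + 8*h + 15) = (h + 1)/(h + 5)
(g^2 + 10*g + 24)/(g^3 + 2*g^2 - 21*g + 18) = (g + 4)/(g^2 - 4*g + 3)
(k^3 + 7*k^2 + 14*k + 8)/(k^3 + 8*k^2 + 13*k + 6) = (k^2 + 6*k + 8)/(k^2 + 7*k + 6)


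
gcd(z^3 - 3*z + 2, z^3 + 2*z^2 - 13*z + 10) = z - 1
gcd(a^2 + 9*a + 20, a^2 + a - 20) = a + 5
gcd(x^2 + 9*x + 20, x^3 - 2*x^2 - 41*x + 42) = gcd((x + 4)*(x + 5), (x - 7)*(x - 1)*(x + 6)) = 1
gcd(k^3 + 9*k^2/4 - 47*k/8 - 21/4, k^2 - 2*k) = k - 2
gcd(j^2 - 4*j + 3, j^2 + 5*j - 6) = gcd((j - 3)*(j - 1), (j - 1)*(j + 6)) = j - 1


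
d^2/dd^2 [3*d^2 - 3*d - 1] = 6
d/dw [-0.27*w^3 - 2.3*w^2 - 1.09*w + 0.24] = -0.81*w^2 - 4.6*w - 1.09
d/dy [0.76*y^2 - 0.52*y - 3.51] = 1.52*y - 0.52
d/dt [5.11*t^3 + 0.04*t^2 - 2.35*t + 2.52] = 15.33*t^2 + 0.08*t - 2.35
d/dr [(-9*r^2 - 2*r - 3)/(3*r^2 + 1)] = 2*(3*r^2 - 1)/(9*r^4 + 6*r^2 + 1)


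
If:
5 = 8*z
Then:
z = 5/8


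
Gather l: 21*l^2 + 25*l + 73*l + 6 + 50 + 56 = 21*l^2 + 98*l + 112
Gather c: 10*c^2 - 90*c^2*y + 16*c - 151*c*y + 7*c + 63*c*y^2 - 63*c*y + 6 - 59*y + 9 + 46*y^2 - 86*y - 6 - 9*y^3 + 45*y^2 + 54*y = c^2*(10 - 90*y) + c*(63*y^2 - 214*y + 23) - 9*y^3 + 91*y^2 - 91*y + 9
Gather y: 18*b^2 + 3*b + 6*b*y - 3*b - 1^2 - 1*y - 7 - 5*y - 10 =18*b^2 + y*(6*b - 6) - 18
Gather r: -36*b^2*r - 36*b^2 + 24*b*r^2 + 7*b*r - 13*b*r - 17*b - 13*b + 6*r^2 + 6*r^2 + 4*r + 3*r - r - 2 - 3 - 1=-36*b^2 - 30*b + r^2*(24*b + 12) + r*(-36*b^2 - 6*b + 6) - 6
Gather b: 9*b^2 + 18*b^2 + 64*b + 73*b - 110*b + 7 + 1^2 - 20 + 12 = 27*b^2 + 27*b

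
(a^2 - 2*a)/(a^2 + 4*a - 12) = a/(a + 6)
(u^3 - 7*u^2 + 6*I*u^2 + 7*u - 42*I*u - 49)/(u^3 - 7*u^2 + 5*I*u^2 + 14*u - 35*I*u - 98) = (u - I)/(u - 2*I)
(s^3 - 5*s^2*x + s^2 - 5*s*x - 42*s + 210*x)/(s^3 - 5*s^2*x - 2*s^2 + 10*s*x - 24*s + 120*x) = (s + 7)/(s + 4)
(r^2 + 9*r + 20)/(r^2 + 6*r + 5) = (r + 4)/(r + 1)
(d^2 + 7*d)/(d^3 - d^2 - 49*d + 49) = d/(d^2 - 8*d + 7)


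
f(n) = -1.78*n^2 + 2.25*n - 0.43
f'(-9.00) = 34.29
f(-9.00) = -164.86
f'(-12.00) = 44.97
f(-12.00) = -283.75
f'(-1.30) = 6.88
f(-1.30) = -6.36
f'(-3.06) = 13.14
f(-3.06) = -23.98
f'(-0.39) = 3.64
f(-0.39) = -1.58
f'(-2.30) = 10.44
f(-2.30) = -15.02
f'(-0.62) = 4.46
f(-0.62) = -2.51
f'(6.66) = -21.46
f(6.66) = -64.40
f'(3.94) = -11.78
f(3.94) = -19.20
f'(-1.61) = 7.98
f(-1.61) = -8.67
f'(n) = 2.25 - 3.56*n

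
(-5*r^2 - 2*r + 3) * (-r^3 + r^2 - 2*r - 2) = 5*r^5 - 3*r^4 + 5*r^3 + 17*r^2 - 2*r - 6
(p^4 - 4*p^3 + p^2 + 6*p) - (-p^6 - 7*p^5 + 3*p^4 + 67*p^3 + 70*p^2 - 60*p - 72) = p^6 + 7*p^5 - 2*p^4 - 71*p^3 - 69*p^2 + 66*p + 72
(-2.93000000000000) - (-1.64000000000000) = -1.29000000000000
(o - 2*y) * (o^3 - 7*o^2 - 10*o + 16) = o^4 - 2*o^3*y - 7*o^3 + 14*o^2*y - 10*o^2 + 20*o*y + 16*o - 32*y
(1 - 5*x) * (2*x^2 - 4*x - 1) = -10*x^3 + 22*x^2 + x - 1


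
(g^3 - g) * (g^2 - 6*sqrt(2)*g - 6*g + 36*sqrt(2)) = g^5 - 6*sqrt(2)*g^4 - 6*g^4 - g^3 + 36*sqrt(2)*g^3 + 6*g^2 + 6*sqrt(2)*g^2 - 36*sqrt(2)*g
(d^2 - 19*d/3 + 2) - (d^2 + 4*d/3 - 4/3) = 10/3 - 23*d/3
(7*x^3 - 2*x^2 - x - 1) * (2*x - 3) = 14*x^4 - 25*x^3 + 4*x^2 + x + 3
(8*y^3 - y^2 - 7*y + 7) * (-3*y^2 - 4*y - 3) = -24*y^5 - 29*y^4 + y^3 + 10*y^2 - 7*y - 21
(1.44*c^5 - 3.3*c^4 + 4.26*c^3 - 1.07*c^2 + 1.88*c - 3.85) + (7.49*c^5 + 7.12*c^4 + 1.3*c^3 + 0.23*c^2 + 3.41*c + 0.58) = 8.93*c^5 + 3.82*c^4 + 5.56*c^3 - 0.84*c^2 + 5.29*c - 3.27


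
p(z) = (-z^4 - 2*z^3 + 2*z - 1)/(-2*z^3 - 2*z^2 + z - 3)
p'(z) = (6*z^2 + 4*z - 1)*(-z^4 - 2*z^3 + 2*z - 1)/(-2*z^3 - 2*z^2 + z - 3)^2 + (-4*z^3 - 6*z^2 + 2)/(-2*z^3 - 2*z^2 + z - 3) = (2*z^6 + 4*z^5 + z^4 + 16*z^3 + 16*z^2 - 4*z - 5)/(4*z^6 + 8*z^5 + 8*z^3 + 13*z^2 - 6*z + 9)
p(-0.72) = 0.49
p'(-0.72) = -0.00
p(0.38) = 0.12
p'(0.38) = -0.36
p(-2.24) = -1.14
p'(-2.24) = -0.84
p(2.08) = 1.22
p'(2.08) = 0.71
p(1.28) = 0.58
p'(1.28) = 0.89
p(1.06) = 0.38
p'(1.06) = 0.86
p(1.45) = 0.73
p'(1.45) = 0.86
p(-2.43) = -1.05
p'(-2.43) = -0.17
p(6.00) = 3.43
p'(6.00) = 0.52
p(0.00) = 0.33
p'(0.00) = -0.56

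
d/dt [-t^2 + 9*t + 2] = 9 - 2*t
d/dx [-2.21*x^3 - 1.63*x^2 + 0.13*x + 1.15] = -6.63*x^2 - 3.26*x + 0.13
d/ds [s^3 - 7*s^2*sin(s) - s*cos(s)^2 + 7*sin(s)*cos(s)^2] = -7*s^2*cos(s) + 3*s^2 - 14*s*sin(s) + s*sin(2*s) + 7*cos(s)/4 - cos(2*s)/2 + 21*cos(3*s)/4 - 1/2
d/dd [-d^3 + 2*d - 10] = 2 - 3*d^2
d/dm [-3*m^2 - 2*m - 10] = -6*m - 2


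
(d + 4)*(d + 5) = d^2 + 9*d + 20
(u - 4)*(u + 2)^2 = u^3 - 12*u - 16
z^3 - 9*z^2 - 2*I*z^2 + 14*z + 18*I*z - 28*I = (z - 7)*(z - 2)*(z - 2*I)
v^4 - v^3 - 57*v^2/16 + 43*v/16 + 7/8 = (v - 2)*(v - 1)*(v + 1/4)*(v + 7/4)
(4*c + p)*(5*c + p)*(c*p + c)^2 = 20*c^4*p^2 + 40*c^4*p + 20*c^4 + 9*c^3*p^3 + 18*c^3*p^2 + 9*c^3*p + c^2*p^4 + 2*c^2*p^3 + c^2*p^2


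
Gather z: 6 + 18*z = 18*z + 6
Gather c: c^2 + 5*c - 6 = c^2 + 5*c - 6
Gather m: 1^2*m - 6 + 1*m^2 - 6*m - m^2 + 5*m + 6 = 0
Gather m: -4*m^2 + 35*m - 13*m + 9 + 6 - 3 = -4*m^2 + 22*m + 12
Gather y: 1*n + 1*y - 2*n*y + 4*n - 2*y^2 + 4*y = 5*n - 2*y^2 + y*(5 - 2*n)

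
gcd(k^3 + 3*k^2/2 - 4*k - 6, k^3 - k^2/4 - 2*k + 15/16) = k + 3/2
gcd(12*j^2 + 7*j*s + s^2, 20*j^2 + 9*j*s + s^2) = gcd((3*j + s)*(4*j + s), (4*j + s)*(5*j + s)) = 4*j + s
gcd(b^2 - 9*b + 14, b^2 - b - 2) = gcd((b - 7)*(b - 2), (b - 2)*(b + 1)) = b - 2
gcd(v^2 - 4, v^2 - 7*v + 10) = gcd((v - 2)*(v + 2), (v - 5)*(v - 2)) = v - 2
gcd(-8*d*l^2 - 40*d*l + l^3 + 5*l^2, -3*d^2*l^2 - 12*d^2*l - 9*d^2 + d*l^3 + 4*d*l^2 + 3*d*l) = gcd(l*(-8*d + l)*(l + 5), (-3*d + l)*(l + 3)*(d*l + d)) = 1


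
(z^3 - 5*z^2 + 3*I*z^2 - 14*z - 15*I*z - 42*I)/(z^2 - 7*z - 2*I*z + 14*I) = (z^2 + z*(2 + 3*I) + 6*I)/(z - 2*I)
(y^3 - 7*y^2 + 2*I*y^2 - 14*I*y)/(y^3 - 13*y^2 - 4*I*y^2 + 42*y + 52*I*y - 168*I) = y*(y + 2*I)/(y^2 - 2*y*(3 + 2*I) + 24*I)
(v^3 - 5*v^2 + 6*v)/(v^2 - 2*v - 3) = v*(v - 2)/(v + 1)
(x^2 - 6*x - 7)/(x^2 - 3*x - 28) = (x + 1)/(x + 4)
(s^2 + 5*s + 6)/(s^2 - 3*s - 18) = (s + 2)/(s - 6)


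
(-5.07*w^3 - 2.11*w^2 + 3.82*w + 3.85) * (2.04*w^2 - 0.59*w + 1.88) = -10.3428*w^5 - 1.3131*w^4 - 0.4939*w^3 + 1.6334*w^2 + 4.9101*w + 7.238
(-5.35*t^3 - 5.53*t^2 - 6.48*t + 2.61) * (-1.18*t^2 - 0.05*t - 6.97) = 6.313*t^5 + 6.7929*t^4 + 45.2124*t^3 + 35.7883*t^2 + 45.0351*t - 18.1917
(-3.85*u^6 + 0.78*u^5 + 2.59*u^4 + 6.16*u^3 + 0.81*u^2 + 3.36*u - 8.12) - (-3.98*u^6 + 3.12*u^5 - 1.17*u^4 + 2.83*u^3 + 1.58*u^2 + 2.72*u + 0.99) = 0.13*u^6 - 2.34*u^5 + 3.76*u^4 + 3.33*u^3 - 0.77*u^2 + 0.64*u - 9.11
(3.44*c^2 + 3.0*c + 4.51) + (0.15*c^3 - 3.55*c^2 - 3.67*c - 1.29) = 0.15*c^3 - 0.11*c^2 - 0.67*c + 3.22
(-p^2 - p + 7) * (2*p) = -2*p^3 - 2*p^2 + 14*p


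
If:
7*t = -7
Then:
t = -1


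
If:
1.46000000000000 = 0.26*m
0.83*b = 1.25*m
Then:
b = 8.46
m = 5.62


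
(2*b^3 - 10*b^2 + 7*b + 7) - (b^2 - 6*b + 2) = 2*b^3 - 11*b^2 + 13*b + 5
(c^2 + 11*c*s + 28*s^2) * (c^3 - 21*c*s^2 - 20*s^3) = c^5 + 11*c^4*s + 7*c^3*s^2 - 251*c^2*s^3 - 808*c*s^4 - 560*s^5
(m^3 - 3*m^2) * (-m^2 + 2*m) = -m^5 + 5*m^4 - 6*m^3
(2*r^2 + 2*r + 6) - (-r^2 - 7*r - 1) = 3*r^2 + 9*r + 7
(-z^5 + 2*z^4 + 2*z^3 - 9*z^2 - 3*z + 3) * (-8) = 8*z^5 - 16*z^4 - 16*z^3 + 72*z^2 + 24*z - 24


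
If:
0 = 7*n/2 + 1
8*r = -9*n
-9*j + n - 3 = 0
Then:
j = -23/63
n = -2/7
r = 9/28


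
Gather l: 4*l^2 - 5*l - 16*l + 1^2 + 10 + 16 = 4*l^2 - 21*l + 27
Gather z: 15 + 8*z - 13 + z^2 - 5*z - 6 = z^2 + 3*z - 4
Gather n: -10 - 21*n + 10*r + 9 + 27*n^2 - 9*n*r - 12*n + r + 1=27*n^2 + n*(-9*r - 33) + 11*r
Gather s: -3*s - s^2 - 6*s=-s^2 - 9*s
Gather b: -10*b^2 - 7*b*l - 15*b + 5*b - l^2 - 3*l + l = -10*b^2 + b*(-7*l - 10) - l^2 - 2*l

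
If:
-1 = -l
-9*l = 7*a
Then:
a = -9/7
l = 1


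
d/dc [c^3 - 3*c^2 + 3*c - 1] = 3*c^2 - 6*c + 3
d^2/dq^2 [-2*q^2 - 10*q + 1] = -4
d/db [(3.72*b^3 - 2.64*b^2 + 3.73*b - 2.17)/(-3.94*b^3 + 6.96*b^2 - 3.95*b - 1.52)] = (7.105427357601e-15*b^5 + 15.4896*b^4 + 0.00440000000000396*b^3 - 58.1454*b^2 + 38.232*b - 14.2411)/(15.5236*b^6 - 54.8448*b^5 + 79.5676*b^4 - 43.0064*b^3 - 5.5559*b^2 + 12.008*b + 2.3104)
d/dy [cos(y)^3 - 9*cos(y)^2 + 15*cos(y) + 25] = 3*(sin(y)^2 + 6*cos(y) - 6)*sin(y)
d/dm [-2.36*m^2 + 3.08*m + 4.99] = 3.08 - 4.72*m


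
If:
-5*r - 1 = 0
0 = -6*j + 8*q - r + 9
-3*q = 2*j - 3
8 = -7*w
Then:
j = 129/85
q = -1/85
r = -1/5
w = -8/7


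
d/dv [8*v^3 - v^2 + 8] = 2*v*(12*v - 1)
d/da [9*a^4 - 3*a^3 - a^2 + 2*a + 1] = 36*a^3 - 9*a^2 - 2*a + 2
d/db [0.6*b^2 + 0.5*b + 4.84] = 1.2*b + 0.5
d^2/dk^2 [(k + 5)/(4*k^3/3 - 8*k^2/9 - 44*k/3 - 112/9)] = 9*(-(k + 5)*(-9*k^2 + 4*k + 33)^2 + (-9*k^2 + 4*k - (k + 5)*(9*k - 2) + 33)*(-3*k^3 + 2*k^2 + 33*k + 28))/(2*(-3*k^3 + 2*k^2 + 33*k + 28)^3)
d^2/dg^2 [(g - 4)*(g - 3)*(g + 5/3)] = 6*g - 32/3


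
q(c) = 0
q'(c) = 0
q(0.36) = 0.00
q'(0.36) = 0.00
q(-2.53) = 0.00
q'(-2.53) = 0.00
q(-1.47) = 0.00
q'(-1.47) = 0.00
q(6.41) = 0.00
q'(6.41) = 0.00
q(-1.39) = 0.00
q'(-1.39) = 0.00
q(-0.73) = 0.00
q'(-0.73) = 0.00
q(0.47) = 0.00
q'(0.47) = 0.00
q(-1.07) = 0.00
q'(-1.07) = 0.00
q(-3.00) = 0.00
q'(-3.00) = 0.00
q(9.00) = 0.00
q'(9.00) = 0.00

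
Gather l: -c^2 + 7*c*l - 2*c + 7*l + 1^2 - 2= -c^2 - 2*c + l*(7*c + 7) - 1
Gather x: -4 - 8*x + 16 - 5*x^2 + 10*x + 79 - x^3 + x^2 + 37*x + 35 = -x^3 - 4*x^2 + 39*x + 126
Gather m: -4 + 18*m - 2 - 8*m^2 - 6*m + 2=-8*m^2 + 12*m - 4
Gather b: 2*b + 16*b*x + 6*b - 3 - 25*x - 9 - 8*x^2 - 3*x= b*(16*x + 8) - 8*x^2 - 28*x - 12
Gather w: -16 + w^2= w^2 - 16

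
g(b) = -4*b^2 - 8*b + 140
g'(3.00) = -32.00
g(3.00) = 80.00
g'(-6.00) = 40.00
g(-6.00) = 44.00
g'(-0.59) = -3.28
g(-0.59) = 143.33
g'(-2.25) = 10.00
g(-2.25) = 137.75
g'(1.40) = -19.20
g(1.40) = 120.96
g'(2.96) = -31.68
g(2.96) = 81.27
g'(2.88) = -31.04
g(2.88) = 83.78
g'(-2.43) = 11.44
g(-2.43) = 135.82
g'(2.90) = -31.20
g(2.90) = 83.16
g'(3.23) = -33.84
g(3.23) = 72.43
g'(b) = -8*b - 8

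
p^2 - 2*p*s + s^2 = (-p + s)^2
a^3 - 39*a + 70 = (a - 5)*(a - 2)*(a + 7)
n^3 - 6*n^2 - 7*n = n*(n - 7)*(n + 1)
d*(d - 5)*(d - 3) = d^3 - 8*d^2 + 15*d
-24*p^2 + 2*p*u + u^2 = (-4*p + u)*(6*p + u)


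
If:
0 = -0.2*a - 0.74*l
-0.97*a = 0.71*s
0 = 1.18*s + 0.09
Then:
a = 0.06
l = -0.02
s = -0.08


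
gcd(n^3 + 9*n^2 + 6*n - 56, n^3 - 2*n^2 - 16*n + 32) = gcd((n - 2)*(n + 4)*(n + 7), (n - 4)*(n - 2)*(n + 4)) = n^2 + 2*n - 8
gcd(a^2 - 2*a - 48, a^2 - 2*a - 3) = 1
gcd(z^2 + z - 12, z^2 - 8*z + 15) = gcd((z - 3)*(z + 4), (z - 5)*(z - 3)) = z - 3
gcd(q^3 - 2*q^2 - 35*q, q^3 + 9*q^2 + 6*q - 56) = 1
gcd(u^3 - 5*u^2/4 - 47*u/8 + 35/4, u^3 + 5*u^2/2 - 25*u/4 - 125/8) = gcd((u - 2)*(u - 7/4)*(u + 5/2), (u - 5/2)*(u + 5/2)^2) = u + 5/2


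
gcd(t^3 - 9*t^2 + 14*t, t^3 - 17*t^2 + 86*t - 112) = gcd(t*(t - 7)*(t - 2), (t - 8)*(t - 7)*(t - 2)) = t^2 - 9*t + 14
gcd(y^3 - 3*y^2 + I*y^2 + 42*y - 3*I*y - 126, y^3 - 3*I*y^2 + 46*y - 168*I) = y^2 + I*y + 42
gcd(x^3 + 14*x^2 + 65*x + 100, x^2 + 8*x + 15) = x + 5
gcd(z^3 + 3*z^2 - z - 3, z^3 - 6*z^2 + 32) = 1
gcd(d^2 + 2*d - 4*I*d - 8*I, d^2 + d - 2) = d + 2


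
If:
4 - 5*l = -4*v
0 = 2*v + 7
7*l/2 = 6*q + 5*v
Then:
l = -2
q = 7/4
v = -7/2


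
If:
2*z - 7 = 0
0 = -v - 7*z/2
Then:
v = -49/4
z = 7/2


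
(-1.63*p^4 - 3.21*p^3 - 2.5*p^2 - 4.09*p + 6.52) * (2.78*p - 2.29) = -4.5314*p^5 - 5.1911*p^4 + 0.400900000000001*p^3 - 5.6452*p^2 + 27.4917*p - 14.9308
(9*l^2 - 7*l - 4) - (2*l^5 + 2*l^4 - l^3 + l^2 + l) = -2*l^5 - 2*l^4 + l^3 + 8*l^2 - 8*l - 4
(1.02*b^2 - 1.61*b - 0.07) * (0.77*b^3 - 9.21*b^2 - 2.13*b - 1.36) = 0.7854*b^5 - 10.6339*b^4 + 12.6016*b^3 + 2.6868*b^2 + 2.3387*b + 0.0952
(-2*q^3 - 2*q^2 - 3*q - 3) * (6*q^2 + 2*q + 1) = -12*q^5 - 16*q^4 - 24*q^3 - 26*q^2 - 9*q - 3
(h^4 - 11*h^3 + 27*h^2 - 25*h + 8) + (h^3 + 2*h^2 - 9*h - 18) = h^4 - 10*h^3 + 29*h^2 - 34*h - 10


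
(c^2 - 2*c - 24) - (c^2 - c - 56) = 32 - c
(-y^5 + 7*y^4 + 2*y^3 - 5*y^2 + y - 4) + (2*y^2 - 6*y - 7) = -y^5 + 7*y^4 + 2*y^3 - 3*y^2 - 5*y - 11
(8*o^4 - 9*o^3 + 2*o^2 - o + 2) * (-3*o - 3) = -24*o^5 + 3*o^4 + 21*o^3 - 3*o^2 - 3*o - 6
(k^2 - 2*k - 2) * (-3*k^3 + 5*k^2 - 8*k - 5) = -3*k^5 + 11*k^4 - 12*k^3 + k^2 + 26*k + 10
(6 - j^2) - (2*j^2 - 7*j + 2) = -3*j^2 + 7*j + 4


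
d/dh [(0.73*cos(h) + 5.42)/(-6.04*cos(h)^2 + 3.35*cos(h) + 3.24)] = (-4.4092*cos(h)^2 - 65.4736*cos(h) + 15.7918)*sin(h)/(36.4816*cos(h)^4 - 40.468*cos(h)^3 - 27.9167*cos(h)^2 + 21.708*cos(h) + 10.4976)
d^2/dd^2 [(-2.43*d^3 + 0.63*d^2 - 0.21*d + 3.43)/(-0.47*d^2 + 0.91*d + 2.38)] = (3.5527136788005e-15*d^4 + 9.014838*d^3 + 22.802934*d^2 + 92.798454*d - 21.401142)/(0.103823*d^6 - 0.603057*d^5 - 0.409605*d^4 + 5.353985*d^3 + 2.07417*d^2 - 15.463812*d - 13.481272)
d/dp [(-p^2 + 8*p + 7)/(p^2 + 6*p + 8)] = 2*(-7*p^2 - 15*p + 11)/(p^4 + 12*p^3 + 52*p^2 + 96*p + 64)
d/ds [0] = 0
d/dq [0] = 0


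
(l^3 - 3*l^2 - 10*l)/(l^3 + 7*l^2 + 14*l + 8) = l*(l - 5)/(l^2 + 5*l + 4)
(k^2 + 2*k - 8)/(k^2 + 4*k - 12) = (k + 4)/(k + 6)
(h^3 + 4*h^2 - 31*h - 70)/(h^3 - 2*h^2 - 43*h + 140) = (h + 2)/(h - 4)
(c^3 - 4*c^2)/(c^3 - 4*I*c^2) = (c - 4)/(c - 4*I)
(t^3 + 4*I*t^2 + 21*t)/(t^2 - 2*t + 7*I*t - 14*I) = t*(t - 3*I)/(t - 2)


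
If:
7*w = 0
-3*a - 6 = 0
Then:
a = -2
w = 0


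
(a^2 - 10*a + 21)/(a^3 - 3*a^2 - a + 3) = (a - 7)/(a^2 - 1)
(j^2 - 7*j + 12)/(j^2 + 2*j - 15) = (j - 4)/(j + 5)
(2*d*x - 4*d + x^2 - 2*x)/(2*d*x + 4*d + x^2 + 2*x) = (x - 2)/(x + 2)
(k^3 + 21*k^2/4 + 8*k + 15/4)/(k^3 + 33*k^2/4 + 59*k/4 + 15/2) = (k + 3)/(k + 6)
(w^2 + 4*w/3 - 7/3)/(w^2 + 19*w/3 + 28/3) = (w - 1)/(w + 4)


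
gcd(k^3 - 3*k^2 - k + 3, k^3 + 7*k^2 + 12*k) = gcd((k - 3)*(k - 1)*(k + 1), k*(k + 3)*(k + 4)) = 1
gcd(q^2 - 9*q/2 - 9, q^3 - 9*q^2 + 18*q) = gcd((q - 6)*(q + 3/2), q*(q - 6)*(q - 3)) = q - 6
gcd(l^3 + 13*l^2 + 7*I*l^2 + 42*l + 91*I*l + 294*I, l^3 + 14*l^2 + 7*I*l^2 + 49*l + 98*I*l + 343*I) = l^2 + l*(7 + 7*I) + 49*I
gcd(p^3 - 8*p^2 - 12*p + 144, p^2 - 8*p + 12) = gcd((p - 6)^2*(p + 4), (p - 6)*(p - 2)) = p - 6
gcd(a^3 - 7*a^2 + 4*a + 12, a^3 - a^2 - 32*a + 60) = a - 2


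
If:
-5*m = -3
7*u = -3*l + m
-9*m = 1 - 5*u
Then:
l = -209/75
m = 3/5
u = 32/25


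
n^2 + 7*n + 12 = (n + 3)*(n + 4)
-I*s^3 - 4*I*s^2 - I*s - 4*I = (s + 4)*(s - I)*(-I*s + 1)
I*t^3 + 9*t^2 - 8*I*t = t*(t - 8*I)*(I*t + 1)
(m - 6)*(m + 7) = m^2 + m - 42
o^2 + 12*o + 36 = (o + 6)^2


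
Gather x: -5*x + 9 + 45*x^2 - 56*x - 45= 45*x^2 - 61*x - 36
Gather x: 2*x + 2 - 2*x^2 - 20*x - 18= -2*x^2 - 18*x - 16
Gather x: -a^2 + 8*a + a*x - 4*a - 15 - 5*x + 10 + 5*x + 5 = -a^2 + a*x + 4*a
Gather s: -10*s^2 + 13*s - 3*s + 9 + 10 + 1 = -10*s^2 + 10*s + 20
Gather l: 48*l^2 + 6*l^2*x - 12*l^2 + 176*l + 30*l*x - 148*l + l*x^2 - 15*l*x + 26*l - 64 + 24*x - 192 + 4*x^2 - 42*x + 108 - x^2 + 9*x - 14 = l^2*(6*x + 36) + l*(x^2 + 15*x + 54) + 3*x^2 - 9*x - 162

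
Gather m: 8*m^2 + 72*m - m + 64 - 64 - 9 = 8*m^2 + 71*m - 9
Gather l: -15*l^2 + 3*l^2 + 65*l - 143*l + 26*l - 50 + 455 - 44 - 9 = -12*l^2 - 52*l + 352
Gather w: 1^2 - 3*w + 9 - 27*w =10 - 30*w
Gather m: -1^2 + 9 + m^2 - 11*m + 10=m^2 - 11*m + 18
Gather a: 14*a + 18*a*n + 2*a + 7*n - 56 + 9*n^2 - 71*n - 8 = a*(18*n + 16) + 9*n^2 - 64*n - 64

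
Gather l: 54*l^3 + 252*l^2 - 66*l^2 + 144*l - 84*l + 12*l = 54*l^3 + 186*l^2 + 72*l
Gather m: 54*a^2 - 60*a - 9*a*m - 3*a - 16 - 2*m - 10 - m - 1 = 54*a^2 - 63*a + m*(-9*a - 3) - 27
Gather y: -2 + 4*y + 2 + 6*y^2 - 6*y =6*y^2 - 2*y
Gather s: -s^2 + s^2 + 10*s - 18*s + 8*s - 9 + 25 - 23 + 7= 0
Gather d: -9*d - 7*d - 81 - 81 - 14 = -16*d - 176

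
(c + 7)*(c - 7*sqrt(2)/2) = c^2 - 7*sqrt(2)*c/2 + 7*c - 49*sqrt(2)/2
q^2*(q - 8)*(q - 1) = q^4 - 9*q^3 + 8*q^2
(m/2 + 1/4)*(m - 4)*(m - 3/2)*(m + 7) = m^4/2 + m^3 - 127*m^2/8 + 103*m/8 + 21/2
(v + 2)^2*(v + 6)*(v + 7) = v^4 + 17*v^3 + 98*v^2 + 220*v + 168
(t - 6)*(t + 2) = t^2 - 4*t - 12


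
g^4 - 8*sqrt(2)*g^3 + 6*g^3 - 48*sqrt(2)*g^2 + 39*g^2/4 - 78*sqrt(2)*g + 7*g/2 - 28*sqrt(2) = (g + 7/2)*(g - 8*sqrt(2))*(sqrt(2)*g/2 + sqrt(2))*(sqrt(2)*g + sqrt(2)/2)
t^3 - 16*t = t*(t - 4)*(t + 4)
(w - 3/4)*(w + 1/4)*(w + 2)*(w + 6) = w^4 + 15*w^3/2 + 125*w^2/16 - 15*w/2 - 9/4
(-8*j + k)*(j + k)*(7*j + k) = -56*j^3 - 57*j^2*k + k^3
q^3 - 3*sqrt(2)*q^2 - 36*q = q*(q - 6*sqrt(2))*(q + 3*sqrt(2))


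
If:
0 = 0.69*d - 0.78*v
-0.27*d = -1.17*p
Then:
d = 1.1304347826087*v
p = 0.260869565217391*v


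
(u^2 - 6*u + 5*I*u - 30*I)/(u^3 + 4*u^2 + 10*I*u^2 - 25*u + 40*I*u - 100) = (u - 6)/(u^2 + u*(4 + 5*I) + 20*I)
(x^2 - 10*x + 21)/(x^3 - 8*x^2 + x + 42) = 1/(x + 2)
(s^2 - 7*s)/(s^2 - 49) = s/(s + 7)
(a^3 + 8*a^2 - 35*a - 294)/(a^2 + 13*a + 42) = (a^2 + a - 42)/(a + 6)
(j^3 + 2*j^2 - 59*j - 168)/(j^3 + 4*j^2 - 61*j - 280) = (j + 3)/(j + 5)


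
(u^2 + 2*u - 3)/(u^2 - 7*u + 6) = (u + 3)/(u - 6)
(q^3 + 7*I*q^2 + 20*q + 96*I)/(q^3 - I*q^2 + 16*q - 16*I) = (q^2 + 11*I*q - 24)/(q^2 + 3*I*q + 4)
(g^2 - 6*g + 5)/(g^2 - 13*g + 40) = (g - 1)/(g - 8)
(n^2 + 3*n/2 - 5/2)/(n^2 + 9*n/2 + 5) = (n - 1)/(n + 2)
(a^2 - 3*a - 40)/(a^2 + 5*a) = (a - 8)/a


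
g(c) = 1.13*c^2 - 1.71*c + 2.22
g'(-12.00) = -28.83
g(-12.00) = 185.46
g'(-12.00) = -28.83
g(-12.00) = 185.46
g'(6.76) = 13.57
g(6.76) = 42.30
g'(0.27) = -1.10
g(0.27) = 1.84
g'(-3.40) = -9.39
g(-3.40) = 21.10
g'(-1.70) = -5.55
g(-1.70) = 8.39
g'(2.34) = 3.58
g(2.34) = 4.41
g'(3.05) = 5.18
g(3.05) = 7.52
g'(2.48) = 3.89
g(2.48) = 4.93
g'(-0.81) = -3.54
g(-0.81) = 4.35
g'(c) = 2.26*c - 1.71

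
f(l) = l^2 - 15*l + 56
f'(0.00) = -15.00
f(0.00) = 56.00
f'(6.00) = -3.00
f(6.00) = 2.00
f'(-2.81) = -20.62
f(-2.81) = 106.05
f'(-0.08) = -15.16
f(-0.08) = 57.21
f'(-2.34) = -19.68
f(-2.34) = 96.58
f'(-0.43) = -15.86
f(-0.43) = 62.63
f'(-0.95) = -16.90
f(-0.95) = 71.15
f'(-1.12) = -17.24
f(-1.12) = 74.05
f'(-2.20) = -19.40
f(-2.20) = 93.84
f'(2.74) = -9.52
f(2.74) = 22.41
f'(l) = 2*l - 15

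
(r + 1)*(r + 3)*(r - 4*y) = r^3 - 4*r^2*y + 4*r^2 - 16*r*y + 3*r - 12*y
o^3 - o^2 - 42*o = o*(o - 7)*(o + 6)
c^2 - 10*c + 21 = (c - 7)*(c - 3)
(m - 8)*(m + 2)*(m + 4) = m^3 - 2*m^2 - 40*m - 64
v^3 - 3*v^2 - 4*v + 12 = (v - 3)*(v - 2)*(v + 2)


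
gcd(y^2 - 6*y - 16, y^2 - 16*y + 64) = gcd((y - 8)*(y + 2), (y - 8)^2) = y - 8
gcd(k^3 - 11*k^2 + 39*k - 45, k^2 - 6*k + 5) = k - 5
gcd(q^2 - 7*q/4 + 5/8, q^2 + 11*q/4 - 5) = q - 5/4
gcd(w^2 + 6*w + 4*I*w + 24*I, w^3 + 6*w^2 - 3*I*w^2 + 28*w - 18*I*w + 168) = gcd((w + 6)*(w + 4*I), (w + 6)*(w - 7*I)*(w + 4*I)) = w^2 + w*(6 + 4*I) + 24*I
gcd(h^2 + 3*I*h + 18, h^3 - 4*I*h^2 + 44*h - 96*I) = h + 6*I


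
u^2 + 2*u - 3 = (u - 1)*(u + 3)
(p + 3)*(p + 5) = p^2 + 8*p + 15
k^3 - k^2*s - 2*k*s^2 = k*(k - 2*s)*(k + s)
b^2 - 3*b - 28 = (b - 7)*(b + 4)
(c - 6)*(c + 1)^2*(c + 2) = c^4 - 2*c^3 - 19*c^2 - 28*c - 12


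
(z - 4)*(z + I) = z^2 - 4*z + I*z - 4*I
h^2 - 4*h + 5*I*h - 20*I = (h - 4)*(h + 5*I)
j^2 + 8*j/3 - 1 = (j - 1/3)*(j + 3)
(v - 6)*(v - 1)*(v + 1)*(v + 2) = v^4 - 4*v^3 - 13*v^2 + 4*v + 12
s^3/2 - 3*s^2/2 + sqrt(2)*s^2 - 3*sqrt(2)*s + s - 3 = (s/2 + sqrt(2)/2)*(s - 3)*(s + sqrt(2))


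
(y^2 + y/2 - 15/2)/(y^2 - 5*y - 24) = (y - 5/2)/(y - 8)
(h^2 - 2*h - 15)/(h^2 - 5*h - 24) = (h - 5)/(h - 8)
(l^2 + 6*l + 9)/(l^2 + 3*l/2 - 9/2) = 2*(l + 3)/(2*l - 3)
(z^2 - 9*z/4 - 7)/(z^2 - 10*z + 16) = (z^2 - 9*z/4 - 7)/(z^2 - 10*z + 16)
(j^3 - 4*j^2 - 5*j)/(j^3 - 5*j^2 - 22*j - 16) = j*(j - 5)/(j^2 - 6*j - 16)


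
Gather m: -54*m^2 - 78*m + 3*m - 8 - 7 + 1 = -54*m^2 - 75*m - 14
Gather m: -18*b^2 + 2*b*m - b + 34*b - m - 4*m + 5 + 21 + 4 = -18*b^2 + 33*b + m*(2*b - 5) + 30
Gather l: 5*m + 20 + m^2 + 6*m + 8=m^2 + 11*m + 28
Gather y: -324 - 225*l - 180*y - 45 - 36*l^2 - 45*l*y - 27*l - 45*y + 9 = -36*l^2 - 252*l + y*(-45*l - 225) - 360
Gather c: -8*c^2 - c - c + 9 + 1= -8*c^2 - 2*c + 10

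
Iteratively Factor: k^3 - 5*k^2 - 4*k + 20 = (k - 5)*(k^2 - 4) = (k - 5)*(k + 2)*(k - 2)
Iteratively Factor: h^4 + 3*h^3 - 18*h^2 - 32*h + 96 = (h + 4)*(h^3 - h^2 - 14*h + 24) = (h - 3)*(h + 4)*(h^2 + 2*h - 8) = (h - 3)*(h - 2)*(h + 4)*(h + 4)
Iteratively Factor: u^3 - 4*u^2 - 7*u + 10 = (u - 1)*(u^2 - 3*u - 10) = (u - 1)*(u + 2)*(u - 5)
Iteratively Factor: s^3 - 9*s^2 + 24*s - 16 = (s - 4)*(s^2 - 5*s + 4) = (s - 4)*(s - 1)*(s - 4)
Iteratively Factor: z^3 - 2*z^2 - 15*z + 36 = (z + 4)*(z^2 - 6*z + 9) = (z - 3)*(z + 4)*(z - 3)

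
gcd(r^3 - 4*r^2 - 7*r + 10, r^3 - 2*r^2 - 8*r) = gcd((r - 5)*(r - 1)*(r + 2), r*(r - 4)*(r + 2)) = r + 2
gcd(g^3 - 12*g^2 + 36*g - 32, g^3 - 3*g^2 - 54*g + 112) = g^2 - 10*g + 16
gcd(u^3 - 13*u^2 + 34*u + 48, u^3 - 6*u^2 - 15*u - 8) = u^2 - 7*u - 8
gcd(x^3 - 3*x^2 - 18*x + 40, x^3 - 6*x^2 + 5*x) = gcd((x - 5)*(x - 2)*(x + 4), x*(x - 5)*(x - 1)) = x - 5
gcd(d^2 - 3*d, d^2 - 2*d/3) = d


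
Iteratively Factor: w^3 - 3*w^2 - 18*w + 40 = (w - 2)*(w^2 - w - 20) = (w - 5)*(w - 2)*(w + 4)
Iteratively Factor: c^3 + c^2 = (c)*(c^2 + c) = c*(c + 1)*(c)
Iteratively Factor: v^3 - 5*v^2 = (v)*(v^2 - 5*v) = v^2*(v - 5)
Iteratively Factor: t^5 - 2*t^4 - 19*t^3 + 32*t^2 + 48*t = (t - 3)*(t^4 + t^3 - 16*t^2 - 16*t) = (t - 3)*(t + 4)*(t^3 - 3*t^2 - 4*t) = (t - 3)*(t + 1)*(t + 4)*(t^2 - 4*t) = t*(t - 3)*(t + 1)*(t + 4)*(t - 4)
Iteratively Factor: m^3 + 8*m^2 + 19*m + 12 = (m + 1)*(m^2 + 7*m + 12) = (m + 1)*(m + 3)*(m + 4)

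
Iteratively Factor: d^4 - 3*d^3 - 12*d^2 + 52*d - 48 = (d - 3)*(d^3 - 12*d + 16) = (d - 3)*(d + 4)*(d^2 - 4*d + 4) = (d - 3)*(d - 2)*(d + 4)*(d - 2)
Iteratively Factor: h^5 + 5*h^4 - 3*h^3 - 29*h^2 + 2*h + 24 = (h + 3)*(h^4 + 2*h^3 - 9*h^2 - 2*h + 8) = (h - 1)*(h + 3)*(h^3 + 3*h^2 - 6*h - 8) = (h - 1)*(h + 3)*(h + 4)*(h^2 - h - 2) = (h - 2)*(h - 1)*(h + 3)*(h + 4)*(h + 1)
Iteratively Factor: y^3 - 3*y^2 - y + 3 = (y - 1)*(y^2 - 2*y - 3) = (y - 3)*(y - 1)*(y + 1)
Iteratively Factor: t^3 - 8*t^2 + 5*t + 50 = (t + 2)*(t^2 - 10*t + 25) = (t - 5)*(t + 2)*(t - 5)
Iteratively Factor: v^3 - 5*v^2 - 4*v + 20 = (v + 2)*(v^2 - 7*v + 10) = (v - 5)*(v + 2)*(v - 2)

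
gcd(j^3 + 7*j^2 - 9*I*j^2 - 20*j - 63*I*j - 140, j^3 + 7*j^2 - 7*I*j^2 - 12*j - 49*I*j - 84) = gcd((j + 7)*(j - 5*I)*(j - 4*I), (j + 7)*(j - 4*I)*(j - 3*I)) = j^2 + j*(7 - 4*I) - 28*I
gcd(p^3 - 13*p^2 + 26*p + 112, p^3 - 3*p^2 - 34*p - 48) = p^2 - 6*p - 16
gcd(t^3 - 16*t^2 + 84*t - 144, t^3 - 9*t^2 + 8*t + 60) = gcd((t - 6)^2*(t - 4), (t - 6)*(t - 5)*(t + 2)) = t - 6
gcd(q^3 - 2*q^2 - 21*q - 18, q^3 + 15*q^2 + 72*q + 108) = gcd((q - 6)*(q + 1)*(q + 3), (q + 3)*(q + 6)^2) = q + 3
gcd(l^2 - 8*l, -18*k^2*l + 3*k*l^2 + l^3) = l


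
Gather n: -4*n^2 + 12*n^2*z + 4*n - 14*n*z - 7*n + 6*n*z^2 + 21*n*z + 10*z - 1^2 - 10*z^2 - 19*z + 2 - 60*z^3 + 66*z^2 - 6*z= n^2*(12*z - 4) + n*(6*z^2 + 7*z - 3) - 60*z^3 + 56*z^2 - 15*z + 1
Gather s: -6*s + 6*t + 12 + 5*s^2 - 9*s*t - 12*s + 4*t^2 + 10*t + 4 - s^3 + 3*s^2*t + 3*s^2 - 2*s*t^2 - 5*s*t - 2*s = -s^3 + s^2*(3*t + 8) + s*(-2*t^2 - 14*t - 20) + 4*t^2 + 16*t + 16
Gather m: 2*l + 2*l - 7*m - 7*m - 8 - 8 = 4*l - 14*m - 16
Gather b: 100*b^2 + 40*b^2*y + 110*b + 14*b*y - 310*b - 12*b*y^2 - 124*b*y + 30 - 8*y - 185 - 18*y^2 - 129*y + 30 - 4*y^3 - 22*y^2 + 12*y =b^2*(40*y + 100) + b*(-12*y^2 - 110*y - 200) - 4*y^3 - 40*y^2 - 125*y - 125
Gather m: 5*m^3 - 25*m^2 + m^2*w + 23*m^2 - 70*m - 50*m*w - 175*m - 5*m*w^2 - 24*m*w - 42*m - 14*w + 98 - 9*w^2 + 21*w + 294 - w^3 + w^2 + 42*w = 5*m^3 + m^2*(w - 2) + m*(-5*w^2 - 74*w - 287) - w^3 - 8*w^2 + 49*w + 392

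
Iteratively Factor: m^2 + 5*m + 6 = (m + 2)*(m + 3)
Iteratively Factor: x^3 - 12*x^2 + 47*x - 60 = (x - 4)*(x^2 - 8*x + 15) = (x - 4)*(x - 3)*(x - 5)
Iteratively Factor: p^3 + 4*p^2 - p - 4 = (p + 1)*(p^2 + 3*p - 4) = (p + 1)*(p + 4)*(p - 1)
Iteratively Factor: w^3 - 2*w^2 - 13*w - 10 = (w + 1)*(w^2 - 3*w - 10) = (w + 1)*(w + 2)*(w - 5)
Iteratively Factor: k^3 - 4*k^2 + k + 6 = (k - 2)*(k^2 - 2*k - 3) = (k - 3)*(k - 2)*(k + 1)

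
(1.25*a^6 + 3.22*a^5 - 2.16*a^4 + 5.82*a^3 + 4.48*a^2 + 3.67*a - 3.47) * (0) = 0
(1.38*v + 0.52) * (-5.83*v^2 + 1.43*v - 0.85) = -8.0454*v^3 - 1.0582*v^2 - 0.4294*v - 0.442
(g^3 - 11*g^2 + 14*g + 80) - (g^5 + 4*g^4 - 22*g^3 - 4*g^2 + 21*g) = -g^5 - 4*g^4 + 23*g^3 - 7*g^2 - 7*g + 80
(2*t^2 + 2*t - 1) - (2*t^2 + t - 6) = t + 5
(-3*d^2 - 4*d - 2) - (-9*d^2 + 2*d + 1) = 6*d^2 - 6*d - 3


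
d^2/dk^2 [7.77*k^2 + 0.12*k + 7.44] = 15.5400000000000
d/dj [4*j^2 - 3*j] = 8*j - 3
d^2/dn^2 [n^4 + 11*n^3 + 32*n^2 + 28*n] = 12*n^2 + 66*n + 64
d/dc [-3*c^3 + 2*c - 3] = 2 - 9*c^2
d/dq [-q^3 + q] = 1 - 3*q^2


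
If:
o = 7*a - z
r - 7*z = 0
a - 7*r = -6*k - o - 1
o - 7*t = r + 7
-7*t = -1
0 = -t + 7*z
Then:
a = 400/343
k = -3193/2058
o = 57/7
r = 1/7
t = 1/7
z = 1/49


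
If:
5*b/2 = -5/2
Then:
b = -1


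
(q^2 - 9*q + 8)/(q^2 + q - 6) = (q^2 - 9*q + 8)/(q^2 + q - 6)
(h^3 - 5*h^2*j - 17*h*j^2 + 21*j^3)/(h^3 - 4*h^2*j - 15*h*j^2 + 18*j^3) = (h - 7*j)/(h - 6*j)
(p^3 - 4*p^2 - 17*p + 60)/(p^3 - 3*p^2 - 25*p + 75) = (p + 4)/(p + 5)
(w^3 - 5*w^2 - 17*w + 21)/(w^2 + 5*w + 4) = (w^3 - 5*w^2 - 17*w + 21)/(w^2 + 5*w + 4)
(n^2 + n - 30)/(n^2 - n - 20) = (n + 6)/(n + 4)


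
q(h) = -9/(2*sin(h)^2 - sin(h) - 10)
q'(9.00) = -0.05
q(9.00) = 0.89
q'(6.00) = -0.20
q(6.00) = 0.94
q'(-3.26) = 0.05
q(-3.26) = 0.89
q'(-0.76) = -0.35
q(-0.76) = 1.08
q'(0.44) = 0.06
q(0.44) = 0.89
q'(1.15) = 0.11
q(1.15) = 0.97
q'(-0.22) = -0.18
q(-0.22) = 0.93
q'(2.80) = -0.03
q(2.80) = 0.89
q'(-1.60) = 0.03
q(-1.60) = 1.29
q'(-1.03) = -0.35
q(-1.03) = 1.17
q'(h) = -9*(-4*sin(h)*cos(h) + cos(h))/(2*sin(h)^2 - sin(h) - 10)^2 = 9*(4*sin(h) - 1)*cos(h)/(sin(h) + cos(2*h) + 9)^2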